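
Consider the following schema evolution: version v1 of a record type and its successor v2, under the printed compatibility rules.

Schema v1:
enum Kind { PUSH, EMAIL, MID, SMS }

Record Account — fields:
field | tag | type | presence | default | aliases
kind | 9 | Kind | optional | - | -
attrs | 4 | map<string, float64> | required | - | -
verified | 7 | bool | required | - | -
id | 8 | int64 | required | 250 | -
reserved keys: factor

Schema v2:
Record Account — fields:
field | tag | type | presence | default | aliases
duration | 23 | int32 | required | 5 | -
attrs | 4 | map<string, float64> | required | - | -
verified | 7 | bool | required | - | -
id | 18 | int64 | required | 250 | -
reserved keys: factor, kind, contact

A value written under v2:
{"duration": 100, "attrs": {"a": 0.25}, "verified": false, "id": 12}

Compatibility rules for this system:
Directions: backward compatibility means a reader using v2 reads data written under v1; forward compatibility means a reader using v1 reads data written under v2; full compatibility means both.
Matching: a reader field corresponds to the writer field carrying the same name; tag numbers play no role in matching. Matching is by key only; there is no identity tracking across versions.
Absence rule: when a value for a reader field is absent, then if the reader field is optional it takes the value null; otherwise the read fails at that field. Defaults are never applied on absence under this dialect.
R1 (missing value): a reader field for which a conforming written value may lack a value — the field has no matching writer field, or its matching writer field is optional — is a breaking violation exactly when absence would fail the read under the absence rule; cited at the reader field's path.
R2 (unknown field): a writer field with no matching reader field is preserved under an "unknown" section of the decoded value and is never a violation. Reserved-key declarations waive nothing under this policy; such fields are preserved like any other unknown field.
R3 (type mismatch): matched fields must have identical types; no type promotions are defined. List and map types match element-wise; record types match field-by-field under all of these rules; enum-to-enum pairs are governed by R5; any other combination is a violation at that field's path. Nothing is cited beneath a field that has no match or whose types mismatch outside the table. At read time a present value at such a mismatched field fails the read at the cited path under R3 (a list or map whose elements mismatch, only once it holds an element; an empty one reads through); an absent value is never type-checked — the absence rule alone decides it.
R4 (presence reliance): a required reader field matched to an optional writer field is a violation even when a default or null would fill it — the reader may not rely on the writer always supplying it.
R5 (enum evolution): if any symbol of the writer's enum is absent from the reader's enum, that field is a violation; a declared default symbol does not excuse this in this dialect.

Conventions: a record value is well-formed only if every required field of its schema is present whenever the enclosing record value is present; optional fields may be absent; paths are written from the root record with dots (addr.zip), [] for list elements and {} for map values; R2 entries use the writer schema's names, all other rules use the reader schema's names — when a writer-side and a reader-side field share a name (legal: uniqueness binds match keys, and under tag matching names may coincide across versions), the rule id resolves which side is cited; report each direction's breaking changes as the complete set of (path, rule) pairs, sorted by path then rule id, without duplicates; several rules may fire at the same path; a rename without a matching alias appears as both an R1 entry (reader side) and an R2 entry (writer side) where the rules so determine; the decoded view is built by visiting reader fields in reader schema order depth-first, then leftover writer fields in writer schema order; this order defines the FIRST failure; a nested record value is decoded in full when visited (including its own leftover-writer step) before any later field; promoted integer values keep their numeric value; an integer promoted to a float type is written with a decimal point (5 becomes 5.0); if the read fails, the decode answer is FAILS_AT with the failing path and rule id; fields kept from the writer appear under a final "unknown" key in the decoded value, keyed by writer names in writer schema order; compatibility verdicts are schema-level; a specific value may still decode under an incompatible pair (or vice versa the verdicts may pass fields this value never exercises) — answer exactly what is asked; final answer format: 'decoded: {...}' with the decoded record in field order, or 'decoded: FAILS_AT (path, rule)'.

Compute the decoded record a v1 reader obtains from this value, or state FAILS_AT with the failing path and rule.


in Account below, arrows point writer -> reader
decoding the Account value with the v1 reader:
  kind := null (absent, optional -> null)
  attrs := {"a": 0.25}
  verified := false
  id := 12
  writer duration: kept under "unknown"
  => decoded: {"kind": null, "attrs": {"a": 0.25}, "verified": false, "id": 12, "unknown": {"duration": 100}}
remaining Account differences; none change what is asked:
  field id in record Account: tag 8 changed to 18 -> triggers nothing under the printed rules; the Account answer is the same either way
  removed field kind from record Account (its key "kind" joins the reserved list) -> triggers nothing under the printed rules; the Account answer is the same either way

decoded: {"kind": null, "attrs": {"a": 0.25}, "verified": false, "id": 12, "unknown": {"duration": 100}}


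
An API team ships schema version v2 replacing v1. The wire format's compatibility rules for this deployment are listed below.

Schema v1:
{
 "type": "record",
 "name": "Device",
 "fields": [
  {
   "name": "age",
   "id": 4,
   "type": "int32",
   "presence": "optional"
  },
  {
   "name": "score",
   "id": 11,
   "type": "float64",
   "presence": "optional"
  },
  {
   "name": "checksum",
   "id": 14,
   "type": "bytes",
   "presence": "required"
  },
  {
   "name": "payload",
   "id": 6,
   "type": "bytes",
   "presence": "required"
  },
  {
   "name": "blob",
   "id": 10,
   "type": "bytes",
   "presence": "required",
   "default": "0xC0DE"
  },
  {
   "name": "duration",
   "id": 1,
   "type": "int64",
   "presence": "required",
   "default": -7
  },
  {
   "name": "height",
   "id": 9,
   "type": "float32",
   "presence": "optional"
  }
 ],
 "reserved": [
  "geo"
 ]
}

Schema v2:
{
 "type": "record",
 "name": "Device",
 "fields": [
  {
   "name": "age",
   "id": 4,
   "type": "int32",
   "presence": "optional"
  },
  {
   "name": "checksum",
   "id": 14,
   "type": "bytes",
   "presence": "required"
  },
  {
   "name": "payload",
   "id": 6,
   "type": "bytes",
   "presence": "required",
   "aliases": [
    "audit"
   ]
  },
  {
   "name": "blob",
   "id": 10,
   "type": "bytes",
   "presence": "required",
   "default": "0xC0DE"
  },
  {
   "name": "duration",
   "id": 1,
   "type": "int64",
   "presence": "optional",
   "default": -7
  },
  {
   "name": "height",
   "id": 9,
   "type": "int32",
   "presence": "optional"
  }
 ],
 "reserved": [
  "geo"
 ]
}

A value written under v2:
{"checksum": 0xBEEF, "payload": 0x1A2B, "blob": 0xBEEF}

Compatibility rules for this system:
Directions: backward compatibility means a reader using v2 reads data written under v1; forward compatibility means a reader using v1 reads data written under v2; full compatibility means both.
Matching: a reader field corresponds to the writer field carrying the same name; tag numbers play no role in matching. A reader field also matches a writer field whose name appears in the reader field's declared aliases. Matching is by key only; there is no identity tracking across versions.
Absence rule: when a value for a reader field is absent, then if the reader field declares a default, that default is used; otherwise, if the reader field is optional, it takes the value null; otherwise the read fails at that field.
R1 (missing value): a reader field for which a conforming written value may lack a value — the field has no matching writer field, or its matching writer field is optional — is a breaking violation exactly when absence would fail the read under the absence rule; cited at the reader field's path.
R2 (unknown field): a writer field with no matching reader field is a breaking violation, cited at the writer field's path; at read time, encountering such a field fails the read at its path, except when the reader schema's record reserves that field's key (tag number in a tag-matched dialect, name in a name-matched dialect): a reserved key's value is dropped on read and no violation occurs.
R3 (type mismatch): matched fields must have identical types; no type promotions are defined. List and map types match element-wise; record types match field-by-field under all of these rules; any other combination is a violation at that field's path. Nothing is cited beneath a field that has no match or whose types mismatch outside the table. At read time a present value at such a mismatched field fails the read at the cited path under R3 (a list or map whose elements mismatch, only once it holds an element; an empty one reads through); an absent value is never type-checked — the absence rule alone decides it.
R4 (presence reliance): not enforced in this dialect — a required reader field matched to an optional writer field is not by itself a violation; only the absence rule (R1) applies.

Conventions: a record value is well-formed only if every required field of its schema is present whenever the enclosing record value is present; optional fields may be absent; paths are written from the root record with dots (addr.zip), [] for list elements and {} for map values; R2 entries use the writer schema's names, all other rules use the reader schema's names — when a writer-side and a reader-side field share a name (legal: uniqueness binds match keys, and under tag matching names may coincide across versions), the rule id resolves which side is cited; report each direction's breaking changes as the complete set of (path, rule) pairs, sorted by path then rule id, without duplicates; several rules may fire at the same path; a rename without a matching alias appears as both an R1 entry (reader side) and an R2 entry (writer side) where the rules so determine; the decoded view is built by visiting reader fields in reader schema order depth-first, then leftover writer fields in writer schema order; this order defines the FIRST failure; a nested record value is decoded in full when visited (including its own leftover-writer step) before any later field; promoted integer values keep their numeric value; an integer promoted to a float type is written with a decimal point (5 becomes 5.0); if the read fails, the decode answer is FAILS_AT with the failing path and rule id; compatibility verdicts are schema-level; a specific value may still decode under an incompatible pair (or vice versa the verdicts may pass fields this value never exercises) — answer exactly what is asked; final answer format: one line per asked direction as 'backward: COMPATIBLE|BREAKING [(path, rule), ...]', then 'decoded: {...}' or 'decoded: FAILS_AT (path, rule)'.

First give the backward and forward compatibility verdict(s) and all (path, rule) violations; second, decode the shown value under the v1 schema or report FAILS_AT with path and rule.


the writer's type comes first in each Device pair
backward on Device — v2 reading data written by v1:
  int32 -> int32, writer optional: age aligns to age
  bytes -> bytes, writer required: checksum aligns to checksum
  bytes -> bytes, writer required: payload aligns to payload
  bytes -> bytes, writer required: blob aligns to blob
  int64 -> int64, writer required: duration aligns to duration
  float32 -> int32, writer optional: height aligns to height
  writer field score has no reader counterpart
  rule R3 violated at height
  rule R2 violated at score
  => backward verdict for Device: BREAKING, 2 violation(s)
forward on Device — v1 reading data written by v2:
  int32 -> int32, writer optional: age aligns to age
  score: no writer match
  bytes -> bytes, writer required: checksum aligns to checksum
  bytes -> bytes, writer required: payload aligns to payload
  bytes -> bytes, writer required: blob aligns to blob
  int64 -> int64, writer optional: duration aligns to duration
  int32 -> float32, writer optional: height aligns to height
  rule R3 violated at height
  => forward verdict for Device: BREAKING, 1 violation(s)
decoding the Device value with the v1 reader:
  age := null (not supplied -> null)
  score := null (not supplied -> null)
  checksum := 0xBEEF
  payload := 0x1A2B
  blob := 0xBEEF
  duration := -7 (no value, default fills)
  height := null (not supplied -> null)
  => decoded: {"age": null, "score": null, "checksum": 0xBEEF, "payload": 0x1A2B, "blob": 0xBEEF, "duration": -7, "height": null}

backward: BREAKING [(height, R3), (score, R2)]; forward: BREAKING [(height, R3)]; decoded: {"age": null, "score": null, "checksum": 0xBEEF, "payload": 0x1A2B, "blob": 0xBEEF, "duration": -7, "height": null}


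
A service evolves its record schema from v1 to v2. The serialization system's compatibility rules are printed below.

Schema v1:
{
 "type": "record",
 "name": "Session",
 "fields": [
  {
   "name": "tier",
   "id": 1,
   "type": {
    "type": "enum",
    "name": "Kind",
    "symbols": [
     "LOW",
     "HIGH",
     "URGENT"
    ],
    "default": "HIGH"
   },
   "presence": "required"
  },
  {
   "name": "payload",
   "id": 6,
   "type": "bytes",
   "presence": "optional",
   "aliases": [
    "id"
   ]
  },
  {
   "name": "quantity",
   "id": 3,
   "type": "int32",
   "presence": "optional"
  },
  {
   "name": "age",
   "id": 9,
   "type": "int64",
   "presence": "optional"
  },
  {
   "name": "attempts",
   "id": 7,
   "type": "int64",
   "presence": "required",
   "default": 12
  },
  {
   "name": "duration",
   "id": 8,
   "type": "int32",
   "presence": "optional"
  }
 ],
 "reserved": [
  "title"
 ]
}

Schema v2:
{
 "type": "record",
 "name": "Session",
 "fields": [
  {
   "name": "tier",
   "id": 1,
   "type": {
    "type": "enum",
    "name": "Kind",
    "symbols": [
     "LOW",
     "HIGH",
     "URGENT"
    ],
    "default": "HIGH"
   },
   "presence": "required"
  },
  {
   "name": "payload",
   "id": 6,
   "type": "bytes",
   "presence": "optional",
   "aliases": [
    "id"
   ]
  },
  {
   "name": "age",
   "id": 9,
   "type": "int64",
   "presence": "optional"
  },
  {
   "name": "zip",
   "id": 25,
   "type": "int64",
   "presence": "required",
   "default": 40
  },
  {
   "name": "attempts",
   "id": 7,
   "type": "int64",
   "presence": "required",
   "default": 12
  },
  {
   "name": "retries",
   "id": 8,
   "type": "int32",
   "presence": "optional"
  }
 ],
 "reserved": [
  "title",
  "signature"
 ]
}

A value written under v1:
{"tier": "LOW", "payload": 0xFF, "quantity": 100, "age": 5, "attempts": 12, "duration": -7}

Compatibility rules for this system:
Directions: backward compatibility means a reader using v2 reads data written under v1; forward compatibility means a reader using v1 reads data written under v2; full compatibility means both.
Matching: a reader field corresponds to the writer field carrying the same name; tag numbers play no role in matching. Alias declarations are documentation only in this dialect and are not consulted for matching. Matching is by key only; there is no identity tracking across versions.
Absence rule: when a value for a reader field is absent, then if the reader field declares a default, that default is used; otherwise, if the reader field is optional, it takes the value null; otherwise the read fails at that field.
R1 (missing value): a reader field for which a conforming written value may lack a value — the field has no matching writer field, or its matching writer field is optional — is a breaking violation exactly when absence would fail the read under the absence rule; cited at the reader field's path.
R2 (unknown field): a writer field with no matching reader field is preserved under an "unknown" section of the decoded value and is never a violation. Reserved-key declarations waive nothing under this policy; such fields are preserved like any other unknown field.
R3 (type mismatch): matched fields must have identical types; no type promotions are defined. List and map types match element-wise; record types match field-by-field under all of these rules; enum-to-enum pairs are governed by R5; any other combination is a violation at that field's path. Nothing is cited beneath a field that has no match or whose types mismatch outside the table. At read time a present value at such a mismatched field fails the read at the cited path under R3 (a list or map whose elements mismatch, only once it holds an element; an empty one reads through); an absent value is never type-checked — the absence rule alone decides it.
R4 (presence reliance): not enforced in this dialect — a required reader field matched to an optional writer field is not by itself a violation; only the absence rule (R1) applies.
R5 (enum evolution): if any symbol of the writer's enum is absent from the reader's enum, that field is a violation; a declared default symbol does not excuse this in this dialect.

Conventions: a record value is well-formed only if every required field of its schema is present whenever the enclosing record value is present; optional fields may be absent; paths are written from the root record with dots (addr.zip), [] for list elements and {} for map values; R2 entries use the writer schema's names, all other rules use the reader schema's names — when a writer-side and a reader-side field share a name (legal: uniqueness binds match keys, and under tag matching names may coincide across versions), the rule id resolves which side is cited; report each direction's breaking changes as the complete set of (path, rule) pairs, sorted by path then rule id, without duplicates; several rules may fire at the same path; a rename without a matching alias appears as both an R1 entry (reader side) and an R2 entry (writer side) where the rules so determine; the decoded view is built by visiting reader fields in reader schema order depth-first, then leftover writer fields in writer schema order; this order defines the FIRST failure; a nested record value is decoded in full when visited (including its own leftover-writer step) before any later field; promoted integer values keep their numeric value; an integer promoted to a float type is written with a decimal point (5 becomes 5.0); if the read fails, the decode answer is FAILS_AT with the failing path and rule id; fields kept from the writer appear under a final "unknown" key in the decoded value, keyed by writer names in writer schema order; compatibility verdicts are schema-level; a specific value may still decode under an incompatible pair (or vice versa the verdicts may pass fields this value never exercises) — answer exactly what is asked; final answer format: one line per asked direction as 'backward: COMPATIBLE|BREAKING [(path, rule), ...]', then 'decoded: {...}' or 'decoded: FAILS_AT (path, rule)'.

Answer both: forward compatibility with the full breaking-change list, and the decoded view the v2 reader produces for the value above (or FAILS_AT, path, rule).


each type pair in Session: writer, then reader
checking forward for Session: reader v1 against writer v2:
  Kind -> Kind, writer required: tier aligns to tier
  bytes -> bytes, writer optional: payload aligns to payload
  no writer field matches reader quantity
  int64 -> int64, writer optional: age aligns to age
  int64 -> int64, writer required: attempts aligns to attempts
  no writer field matches reader duration
  zip (writer side), unknown to reader
  retries (writer side), unknown to reader
  => no violations; forward on Session: COMPATIBLE
decode walk for Session under reader schema v2:
  tier := "LOW"
  payload := 0xFF
  age := 5
  zip := 40 (missing; default applied)
  attempts := 12
  retries := null (missing; optional => null)
  writer quantity: kept under "unknown"
  writer duration: kept under "unknown"
  => decoded: {"tier": "LOW", "payload": 0xFF, "age": 5, "zip": 40, "attempts": 12, "retries": null, "unknown": {"quantity": 100, "duration": -7}}

forward: COMPATIBLE []; decoded: {"tier": "LOW", "payload": 0xFF, "age": 5, "zip": 40, "attempts": 12, "retries": null, "unknown": {"quantity": 100, "duration": -7}}


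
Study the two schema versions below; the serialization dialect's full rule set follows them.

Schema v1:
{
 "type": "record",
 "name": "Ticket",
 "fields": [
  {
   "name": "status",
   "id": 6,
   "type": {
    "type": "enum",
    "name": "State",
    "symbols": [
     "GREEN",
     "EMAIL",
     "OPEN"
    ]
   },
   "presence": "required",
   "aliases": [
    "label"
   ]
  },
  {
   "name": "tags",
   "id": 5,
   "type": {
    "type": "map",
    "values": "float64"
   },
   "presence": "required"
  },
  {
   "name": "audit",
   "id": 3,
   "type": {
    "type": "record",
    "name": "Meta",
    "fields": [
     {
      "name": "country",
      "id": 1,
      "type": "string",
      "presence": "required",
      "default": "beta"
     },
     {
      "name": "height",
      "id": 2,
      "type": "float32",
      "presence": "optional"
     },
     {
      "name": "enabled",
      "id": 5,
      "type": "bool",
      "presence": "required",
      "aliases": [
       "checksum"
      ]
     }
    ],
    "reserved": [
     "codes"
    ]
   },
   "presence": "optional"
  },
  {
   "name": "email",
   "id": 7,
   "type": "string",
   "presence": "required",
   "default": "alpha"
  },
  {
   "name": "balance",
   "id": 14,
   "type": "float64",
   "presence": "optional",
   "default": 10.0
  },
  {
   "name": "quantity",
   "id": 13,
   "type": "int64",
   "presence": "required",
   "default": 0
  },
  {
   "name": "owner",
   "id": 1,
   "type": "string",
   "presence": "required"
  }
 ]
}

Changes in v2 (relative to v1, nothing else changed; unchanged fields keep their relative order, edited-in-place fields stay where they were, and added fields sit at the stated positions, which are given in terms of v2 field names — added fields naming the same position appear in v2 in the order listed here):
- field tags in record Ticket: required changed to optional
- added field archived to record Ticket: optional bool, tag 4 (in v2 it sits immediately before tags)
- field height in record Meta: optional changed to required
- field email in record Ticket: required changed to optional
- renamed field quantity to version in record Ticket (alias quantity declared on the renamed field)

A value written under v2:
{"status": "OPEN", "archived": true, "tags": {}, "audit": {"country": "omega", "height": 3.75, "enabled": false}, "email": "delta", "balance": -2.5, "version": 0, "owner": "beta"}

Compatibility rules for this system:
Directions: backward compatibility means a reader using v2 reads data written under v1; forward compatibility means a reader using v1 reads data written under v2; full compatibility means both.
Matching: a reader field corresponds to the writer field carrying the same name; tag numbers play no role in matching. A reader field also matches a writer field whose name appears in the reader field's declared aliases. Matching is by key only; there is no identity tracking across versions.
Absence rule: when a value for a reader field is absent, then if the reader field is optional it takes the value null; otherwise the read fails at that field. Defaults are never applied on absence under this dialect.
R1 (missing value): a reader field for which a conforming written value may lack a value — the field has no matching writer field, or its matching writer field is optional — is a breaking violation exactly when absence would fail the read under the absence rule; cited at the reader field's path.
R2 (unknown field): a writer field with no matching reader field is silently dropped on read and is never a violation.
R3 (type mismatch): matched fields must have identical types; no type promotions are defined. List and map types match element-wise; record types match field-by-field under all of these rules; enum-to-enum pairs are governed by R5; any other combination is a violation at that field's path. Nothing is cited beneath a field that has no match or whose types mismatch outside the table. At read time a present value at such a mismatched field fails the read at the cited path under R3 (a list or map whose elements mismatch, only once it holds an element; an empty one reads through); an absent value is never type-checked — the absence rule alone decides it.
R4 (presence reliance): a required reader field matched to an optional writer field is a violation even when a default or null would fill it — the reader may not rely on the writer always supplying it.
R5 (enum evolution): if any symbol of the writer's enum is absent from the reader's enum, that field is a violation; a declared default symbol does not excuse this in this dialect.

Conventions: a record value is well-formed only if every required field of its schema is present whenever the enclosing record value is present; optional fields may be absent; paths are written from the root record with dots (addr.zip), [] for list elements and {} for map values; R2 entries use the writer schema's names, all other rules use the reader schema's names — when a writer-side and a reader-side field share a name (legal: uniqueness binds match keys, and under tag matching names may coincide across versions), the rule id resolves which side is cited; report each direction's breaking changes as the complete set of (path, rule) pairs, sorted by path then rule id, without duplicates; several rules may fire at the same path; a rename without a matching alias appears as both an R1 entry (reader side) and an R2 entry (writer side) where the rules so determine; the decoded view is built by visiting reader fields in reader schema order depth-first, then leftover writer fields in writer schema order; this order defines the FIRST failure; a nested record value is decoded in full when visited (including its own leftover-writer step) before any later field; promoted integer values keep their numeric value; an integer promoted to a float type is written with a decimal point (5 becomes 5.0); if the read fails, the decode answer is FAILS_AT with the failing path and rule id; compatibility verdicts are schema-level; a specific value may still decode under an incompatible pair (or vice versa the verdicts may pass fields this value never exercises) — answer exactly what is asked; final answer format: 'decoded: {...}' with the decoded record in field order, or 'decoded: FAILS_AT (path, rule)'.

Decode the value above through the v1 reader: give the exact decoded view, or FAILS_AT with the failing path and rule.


decoded: FAILS_AT (quantity, R1)

each type pair in Ticket: writer, then reader
decode (reader v1):
  status := "OPEN"
  tags := {}
  audit.country := "omega"
  audit.height := 3.75
  audit.enabled := false
  email := "delta"
  balance := -2.5
  read fails at quantity under R1 (no fill)
  => FAILS_AT (quantity, R1)
the other Ticket changes do not affect what is asked:
  field tags in record Ticket: required changed to optional -> affects the rule determinations only; this particular Ticket value decodes identically
  added field archived to record Ticket: optional bool, tag 4 (in v2 it sits immediately before tags) -> fires no rule on Ticket under this dialect and leaves the result unchanged
  field height in record Meta: optional changed to required -> affects the rule determinations only; this particular Ticket value decodes identically
  field email in record Ticket: required changed to optional -> affects the rule determinations only; this particular Ticket value decodes identically


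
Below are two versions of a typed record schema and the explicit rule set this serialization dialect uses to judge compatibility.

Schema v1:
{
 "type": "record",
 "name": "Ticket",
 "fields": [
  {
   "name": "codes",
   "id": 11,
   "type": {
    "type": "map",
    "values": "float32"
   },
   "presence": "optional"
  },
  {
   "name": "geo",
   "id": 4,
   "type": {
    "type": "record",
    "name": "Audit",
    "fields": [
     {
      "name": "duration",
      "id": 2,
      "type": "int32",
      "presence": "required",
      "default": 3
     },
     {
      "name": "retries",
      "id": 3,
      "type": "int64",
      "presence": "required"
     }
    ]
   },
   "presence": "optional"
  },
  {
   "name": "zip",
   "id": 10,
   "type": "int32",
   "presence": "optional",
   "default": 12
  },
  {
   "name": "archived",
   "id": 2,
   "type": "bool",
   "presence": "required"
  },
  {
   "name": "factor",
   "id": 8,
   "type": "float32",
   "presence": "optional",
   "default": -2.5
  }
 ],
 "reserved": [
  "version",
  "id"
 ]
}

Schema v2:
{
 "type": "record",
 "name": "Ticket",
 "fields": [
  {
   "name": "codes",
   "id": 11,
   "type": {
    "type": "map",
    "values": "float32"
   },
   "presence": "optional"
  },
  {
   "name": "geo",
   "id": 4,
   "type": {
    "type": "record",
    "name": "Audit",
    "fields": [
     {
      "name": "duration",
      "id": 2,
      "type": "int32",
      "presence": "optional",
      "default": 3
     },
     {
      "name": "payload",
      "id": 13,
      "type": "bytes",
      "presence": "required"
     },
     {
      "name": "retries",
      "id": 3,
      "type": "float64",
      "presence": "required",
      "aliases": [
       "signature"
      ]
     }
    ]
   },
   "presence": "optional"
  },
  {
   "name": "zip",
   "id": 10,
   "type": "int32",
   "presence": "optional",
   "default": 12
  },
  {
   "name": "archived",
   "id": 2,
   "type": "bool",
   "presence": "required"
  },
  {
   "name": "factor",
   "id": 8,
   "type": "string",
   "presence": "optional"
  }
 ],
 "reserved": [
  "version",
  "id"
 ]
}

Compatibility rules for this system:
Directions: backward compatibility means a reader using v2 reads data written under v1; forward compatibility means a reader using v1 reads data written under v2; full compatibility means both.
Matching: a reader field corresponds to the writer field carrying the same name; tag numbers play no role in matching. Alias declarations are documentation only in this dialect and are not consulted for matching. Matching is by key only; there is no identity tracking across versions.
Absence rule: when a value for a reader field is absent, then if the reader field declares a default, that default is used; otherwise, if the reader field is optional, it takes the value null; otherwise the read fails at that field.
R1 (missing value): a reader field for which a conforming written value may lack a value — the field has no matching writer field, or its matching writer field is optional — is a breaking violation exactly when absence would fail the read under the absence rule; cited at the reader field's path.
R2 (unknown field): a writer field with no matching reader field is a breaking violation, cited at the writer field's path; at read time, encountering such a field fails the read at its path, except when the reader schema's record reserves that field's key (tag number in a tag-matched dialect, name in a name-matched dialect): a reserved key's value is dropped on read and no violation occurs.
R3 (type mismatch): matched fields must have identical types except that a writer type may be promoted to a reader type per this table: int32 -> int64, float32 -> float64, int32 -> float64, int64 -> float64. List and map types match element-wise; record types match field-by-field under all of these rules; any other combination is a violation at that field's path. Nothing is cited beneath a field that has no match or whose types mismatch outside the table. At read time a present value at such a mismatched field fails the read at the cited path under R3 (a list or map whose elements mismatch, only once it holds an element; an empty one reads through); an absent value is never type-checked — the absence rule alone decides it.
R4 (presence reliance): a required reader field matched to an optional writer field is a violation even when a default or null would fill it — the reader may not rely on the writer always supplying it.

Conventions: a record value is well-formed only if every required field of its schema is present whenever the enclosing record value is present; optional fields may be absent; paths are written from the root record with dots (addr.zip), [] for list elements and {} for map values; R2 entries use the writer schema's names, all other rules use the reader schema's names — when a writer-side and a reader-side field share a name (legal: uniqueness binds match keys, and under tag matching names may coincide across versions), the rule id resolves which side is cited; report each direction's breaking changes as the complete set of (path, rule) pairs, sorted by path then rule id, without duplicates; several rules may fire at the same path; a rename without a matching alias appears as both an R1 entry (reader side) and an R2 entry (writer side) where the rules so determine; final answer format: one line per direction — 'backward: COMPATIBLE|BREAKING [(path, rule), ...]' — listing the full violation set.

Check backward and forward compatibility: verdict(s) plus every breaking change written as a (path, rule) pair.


backward: BREAKING [(factor, R3), (geo.payload, R1)]; forward: BREAKING [(factor, R3), (geo.duration, R4), (geo.payload, R2), (geo.retries, R3)]

each type pair in Ticket: writer, then reader
backward analysis of Ticket with v2 as reader and v1 as writer:
  codes: paired with writer codes (map<string, float32> -> map<string, float32>; writer optional)
  geo: paired with writer geo (Audit -> Audit; writer optional)
  zip: paired with writer zip (int32 -> int32; writer optional)
  archived: paired with writer archived (bool -> bool; writer required)
  factor: paired with writer factor (float32 -> string; writer optional)
  geo.duration: paired with writer geo.duration (int32 -> int32; writer required)
  geo.payload: no writer-side match
  geo.retries: paired with writer geo.retries (int64 -> float64; writer required)
  violation R3 at factor
  violation R1 at geo.payload
  => backward verdict for Ticket: BREAKING, 2 violation(s)
forward analysis of Ticket with v1 as reader and v2 as writer:
  codes: paired with writer codes (map<string, float32> -> map<string, float32>; writer optional)
  geo: paired with writer geo (Audit -> Audit; writer optional)
  zip: paired with writer zip (int32 -> int32; writer optional)
  archived: paired with writer archived (bool -> bool; writer required)
  factor: paired with writer factor (string -> float32; writer optional)
  geo.duration: paired with writer geo.duration (int32 -> int32; writer optional)
  geo.retries: paired with writer geo.retries (float64 -> int64; writer required)
  leftover writer field: geo.payload
  violation R3 at factor
  violation R4 at geo.duration
  violation R2 at geo.payload
  violation R3 at geo.retries
  => forward verdict for Ticket: BREAKING, 4 violation(s)


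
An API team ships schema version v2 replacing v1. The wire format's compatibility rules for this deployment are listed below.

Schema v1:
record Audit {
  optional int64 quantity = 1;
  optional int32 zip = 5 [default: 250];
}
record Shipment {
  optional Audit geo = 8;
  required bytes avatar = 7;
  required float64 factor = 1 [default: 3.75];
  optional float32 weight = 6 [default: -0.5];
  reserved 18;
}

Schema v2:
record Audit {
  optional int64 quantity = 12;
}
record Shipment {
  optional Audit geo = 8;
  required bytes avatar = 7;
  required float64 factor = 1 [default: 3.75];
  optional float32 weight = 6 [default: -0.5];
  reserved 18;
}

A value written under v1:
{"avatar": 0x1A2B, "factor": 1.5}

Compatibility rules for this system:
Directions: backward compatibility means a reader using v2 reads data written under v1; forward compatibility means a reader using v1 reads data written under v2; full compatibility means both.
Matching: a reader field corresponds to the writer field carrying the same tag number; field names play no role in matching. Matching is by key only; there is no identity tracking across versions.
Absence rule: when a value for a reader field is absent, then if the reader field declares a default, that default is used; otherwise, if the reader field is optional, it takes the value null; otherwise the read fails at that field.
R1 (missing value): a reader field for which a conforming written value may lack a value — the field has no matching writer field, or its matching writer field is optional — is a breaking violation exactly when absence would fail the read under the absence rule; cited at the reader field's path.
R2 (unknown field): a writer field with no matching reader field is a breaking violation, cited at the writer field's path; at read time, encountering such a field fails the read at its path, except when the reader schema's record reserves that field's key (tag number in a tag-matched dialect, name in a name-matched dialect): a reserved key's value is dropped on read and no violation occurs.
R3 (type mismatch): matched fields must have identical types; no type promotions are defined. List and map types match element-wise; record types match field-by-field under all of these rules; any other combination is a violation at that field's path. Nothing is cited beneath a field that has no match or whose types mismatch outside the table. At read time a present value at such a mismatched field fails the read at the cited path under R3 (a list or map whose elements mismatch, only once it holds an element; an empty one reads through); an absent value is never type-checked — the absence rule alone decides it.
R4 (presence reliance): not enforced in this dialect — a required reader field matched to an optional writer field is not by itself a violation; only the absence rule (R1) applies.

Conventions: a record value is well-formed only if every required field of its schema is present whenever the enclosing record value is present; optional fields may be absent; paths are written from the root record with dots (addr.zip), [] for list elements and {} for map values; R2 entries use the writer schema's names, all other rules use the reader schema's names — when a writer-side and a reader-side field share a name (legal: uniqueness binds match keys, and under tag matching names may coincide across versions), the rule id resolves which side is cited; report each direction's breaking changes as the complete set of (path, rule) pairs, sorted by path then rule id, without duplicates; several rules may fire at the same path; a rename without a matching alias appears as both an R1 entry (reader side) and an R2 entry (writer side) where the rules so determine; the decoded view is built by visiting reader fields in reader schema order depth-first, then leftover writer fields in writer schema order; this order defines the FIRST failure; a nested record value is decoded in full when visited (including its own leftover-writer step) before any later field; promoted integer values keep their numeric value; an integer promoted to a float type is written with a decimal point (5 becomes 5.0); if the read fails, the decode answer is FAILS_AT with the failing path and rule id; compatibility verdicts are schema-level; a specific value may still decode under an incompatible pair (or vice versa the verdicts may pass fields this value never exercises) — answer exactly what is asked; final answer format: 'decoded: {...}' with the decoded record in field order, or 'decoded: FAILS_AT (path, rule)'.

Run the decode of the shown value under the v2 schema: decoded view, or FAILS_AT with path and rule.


in Shipment below, arrows point writer -> reader
decoding the Shipment value with the v2 reader:
  geo := null (not supplied -> null)
  avatar := 0x1A2B
  factor := 1.5
  weight := -0.5 (no value, default fills)
  => decoded: {"geo": null, "avatar": 0x1A2B, "factor": 1.5, "weight": -0.5}
ruling out the remaining Shipment differences:
  removed field zip from record Audit -> shifts the Shipment verdicts, not this decode
  field quantity in record Audit: tag 1 changed to 12 -> shifts the Shipment verdicts, not this decode

decoded: {"geo": null, "avatar": 0x1A2B, "factor": 1.5, "weight": -0.5}
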